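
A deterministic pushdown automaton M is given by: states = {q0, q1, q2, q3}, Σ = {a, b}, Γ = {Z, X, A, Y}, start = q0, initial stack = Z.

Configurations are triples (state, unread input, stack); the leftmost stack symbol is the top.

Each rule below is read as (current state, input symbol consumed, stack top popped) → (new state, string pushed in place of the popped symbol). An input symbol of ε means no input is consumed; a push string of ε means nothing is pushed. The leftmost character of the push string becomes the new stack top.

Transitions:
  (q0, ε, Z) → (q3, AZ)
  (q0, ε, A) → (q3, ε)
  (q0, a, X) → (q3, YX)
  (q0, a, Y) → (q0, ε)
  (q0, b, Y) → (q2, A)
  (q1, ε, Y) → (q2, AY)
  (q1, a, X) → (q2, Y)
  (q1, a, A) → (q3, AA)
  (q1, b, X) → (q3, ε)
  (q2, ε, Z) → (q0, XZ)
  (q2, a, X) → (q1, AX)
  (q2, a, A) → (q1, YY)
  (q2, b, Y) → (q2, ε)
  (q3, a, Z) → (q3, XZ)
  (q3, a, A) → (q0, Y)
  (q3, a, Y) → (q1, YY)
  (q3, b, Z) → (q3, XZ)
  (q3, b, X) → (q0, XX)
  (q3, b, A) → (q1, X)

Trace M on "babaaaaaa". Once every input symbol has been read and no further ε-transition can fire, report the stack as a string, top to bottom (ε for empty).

AYYYYYYYYYYXZ

(q0, babaaaaaa, Z)
  ε-move, top Z: go to q3, push AZ → (q3, babaaaaaa, AZ)
  read b, top A: go to q1, push X → (q1, abaaaaaa, XZ)
  read a, top X: go to q2, push Y → (q2, baaaaaa, YZ)
  read b, top Y: go to q2, push ε → (q2, aaaaaa, Z)
  ε-move, top Z: go to q0, push XZ → (q0, aaaaaa, XZ)
  read a, top X: go to q3, push YX → (q3, aaaaa, YXZ)
  read a, top Y: go to q1, push YY → (q1, aaaa, YYXZ)
  ε-move, top Y: go to q2, push AY → (q2, aaaa, AYYXZ)
  read a, top A: go to q1, push YY → (q1, aaa, YYYYXZ)
  ε-move, top Y: go to q2, push AY → (q2, aaa, AYYYYXZ)
  read a, top A: go to q1, push YY → (q1, aa, YYYYYYXZ)
  ε-move, top Y: go to q2, push AY → (q2, aa, AYYYYYYXZ)
  read a, top A: go to q1, push YY → (q1, a, YYYYYYYYXZ)
  ε-move, top Y: go to q2, push AY → (q2, a, AYYYYYYYYXZ)
  read a, top A: go to q1, push YY → (q1, ε, YYYYYYYYYYXZ)
  ε-move, top Y: go to q2, push AY → (q2, ε, AYYYYYYYYYYXZ)
All input consumed in state q2 with stack AYYYYYYYYYYXZ.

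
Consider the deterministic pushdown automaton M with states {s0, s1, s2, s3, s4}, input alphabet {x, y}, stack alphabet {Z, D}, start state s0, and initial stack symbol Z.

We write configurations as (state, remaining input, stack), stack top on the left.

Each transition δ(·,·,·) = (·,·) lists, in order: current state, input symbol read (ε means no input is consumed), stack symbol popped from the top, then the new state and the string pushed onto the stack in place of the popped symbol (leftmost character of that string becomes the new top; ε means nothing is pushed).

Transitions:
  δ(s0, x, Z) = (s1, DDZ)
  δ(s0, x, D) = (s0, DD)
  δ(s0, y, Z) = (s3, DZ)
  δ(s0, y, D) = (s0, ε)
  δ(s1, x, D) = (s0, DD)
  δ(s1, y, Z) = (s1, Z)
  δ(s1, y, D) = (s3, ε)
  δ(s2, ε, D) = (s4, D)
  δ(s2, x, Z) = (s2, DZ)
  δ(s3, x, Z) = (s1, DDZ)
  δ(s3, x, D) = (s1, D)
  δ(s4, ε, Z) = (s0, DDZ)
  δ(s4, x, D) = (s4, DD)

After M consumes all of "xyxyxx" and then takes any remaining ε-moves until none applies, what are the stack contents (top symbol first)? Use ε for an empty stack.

(s0, xyxyxx, Z)
  read x, top Z: go to s1, push DDZ → (s1, yxyxx, DDZ)
  read y, top D: go to s3, push ε → (s3, xyxx, DZ)
  read x, top D: go to s1, push D → (s1, yxx, DZ)
  read y, top D: go to s3, push ε → (s3, xx, Z)
  read x, top Z: go to s1, push DDZ → (s1, x, DDZ)
  read x, top D: go to s0, push DD → (s0, ε, DDDZ)
All input consumed in state s0 with stack DDDZ.

DDDZ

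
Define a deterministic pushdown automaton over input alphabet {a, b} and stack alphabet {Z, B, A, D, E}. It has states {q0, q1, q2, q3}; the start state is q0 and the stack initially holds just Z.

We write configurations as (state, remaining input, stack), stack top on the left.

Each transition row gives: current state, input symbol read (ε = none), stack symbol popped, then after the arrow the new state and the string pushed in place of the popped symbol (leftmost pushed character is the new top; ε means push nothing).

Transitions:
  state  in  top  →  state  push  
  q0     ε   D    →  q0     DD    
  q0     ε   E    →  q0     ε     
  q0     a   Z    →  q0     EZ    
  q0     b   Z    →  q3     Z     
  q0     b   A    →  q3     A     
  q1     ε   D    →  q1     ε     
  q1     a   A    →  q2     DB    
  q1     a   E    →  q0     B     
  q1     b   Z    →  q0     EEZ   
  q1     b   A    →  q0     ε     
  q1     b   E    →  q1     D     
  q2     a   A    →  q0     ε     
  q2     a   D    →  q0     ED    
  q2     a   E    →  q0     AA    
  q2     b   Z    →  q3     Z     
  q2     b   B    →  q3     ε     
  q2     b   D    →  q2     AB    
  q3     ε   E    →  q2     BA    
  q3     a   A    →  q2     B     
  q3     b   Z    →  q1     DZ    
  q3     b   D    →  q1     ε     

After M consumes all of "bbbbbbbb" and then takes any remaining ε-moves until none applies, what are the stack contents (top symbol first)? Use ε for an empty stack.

Z

(q0, bbbbbbbb, Z) ⊢ (q3, bbbbbbb, Z) ⊢ (q1, bbbbbb, DZ) ⊢ (q1, bbbbbb, Z) ⊢ (q0, bbbbb, EEZ) ⊢ (q0, bbbbb, EZ) ⊢ (q0, bbbbb, Z) ⊢ (q3, bbbb, Z) ⊢ (q1, bbb, DZ) ⊢ (q1, bbb, Z) ⊢ (q0, bb, EEZ) ⊢ (q0, bb, EZ) ⊢ (q0, bb, Z) ⊢ (q3, b, Z) ⊢ (q1, ε, DZ) ⊢ (q1, ε, Z)
All input consumed in state q1 with stack Z.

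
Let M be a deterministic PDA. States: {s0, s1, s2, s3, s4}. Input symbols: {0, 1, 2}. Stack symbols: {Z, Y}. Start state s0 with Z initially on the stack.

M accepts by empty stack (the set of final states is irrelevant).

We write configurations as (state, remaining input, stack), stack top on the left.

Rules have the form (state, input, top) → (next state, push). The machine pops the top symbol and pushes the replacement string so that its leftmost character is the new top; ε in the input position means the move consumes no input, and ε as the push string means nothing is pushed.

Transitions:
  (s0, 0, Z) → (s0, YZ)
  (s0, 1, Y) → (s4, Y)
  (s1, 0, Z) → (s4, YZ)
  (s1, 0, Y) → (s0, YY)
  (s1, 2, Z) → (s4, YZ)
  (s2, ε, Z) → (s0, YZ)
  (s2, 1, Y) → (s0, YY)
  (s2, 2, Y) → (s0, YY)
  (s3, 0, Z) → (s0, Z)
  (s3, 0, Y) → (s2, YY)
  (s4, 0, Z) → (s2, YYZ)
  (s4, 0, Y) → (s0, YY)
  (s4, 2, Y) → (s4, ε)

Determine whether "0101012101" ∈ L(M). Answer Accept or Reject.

Reject

(s0, 0101012101, Z) ⊢ (s0, 101012101, YZ) ⊢ (s4, 01012101, YZ) ⊢ (s0, 1012101, YYZ) ⊢ (s4, 012101, YYZ) ⊢ (s0, 12101, YYYZ) ⊢ (s4, 2101, YYYZ) ⊢ (s4, 101, YYZ)
No transition applies at (s4, 101, YYZ); input not fully consumed.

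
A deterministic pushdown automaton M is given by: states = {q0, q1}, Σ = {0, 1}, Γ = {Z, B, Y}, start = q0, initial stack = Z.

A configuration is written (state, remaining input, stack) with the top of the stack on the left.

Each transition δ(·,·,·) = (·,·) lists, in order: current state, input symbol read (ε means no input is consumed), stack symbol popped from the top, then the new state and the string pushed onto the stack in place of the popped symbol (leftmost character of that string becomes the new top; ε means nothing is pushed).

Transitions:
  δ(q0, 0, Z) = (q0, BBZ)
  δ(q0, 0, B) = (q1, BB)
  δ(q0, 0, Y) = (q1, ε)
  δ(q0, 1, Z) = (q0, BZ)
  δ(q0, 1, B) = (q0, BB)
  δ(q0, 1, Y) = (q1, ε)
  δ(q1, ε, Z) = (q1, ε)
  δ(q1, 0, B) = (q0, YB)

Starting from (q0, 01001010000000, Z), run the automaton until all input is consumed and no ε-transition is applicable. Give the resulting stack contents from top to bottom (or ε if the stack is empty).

YBBBBZ

(q0, 01001010000000, Z)
  read 0, top Z: go to q0, push BBZ → (q0, 1001010000000, BBZ)
  read 1, top B: go to q0, push BB → (q0, 001010000000, BBBZ)
  read 0, top B: go to q1, push BB → (q1, 01010000000, BBBBZ)
  read 0, top B: go to q0, push YB → (q0, 1010000000, YBBBBZ)
  read 1, top Y: go to q1, push ε → (q1, 010000000, BBBBZ)
  read 0, top B: go to q0, push YB → (q0, 10000000, YBBBBZ)
  read 1, top Y: go to q1, push ε → (q1, 0000000, BBBBZ)
  read 0, top B: go to q0, push YB → (q0, 000000, YBBBBZ)
  read 0, top Y: go to q1, push ε → (q1, 00000, BBBBZ)
  read 0, top B: go to q0, push YB → (q0, 0000, YBBBBZ)
  read 0, top Y: go to q1, push ε → (q1, 000, BBBBZ)
  read 0, top B: go to q0, push YB → (q0, 00, YBBBBZ)
  read 0, top Y: go to q1, push ε → (q1, 0, BBBBZ)
  read 0, top B: go to q0, push YB → (q0, ε, YBBBBZ)
All input consumed in state q0 with stack YBBBBZ.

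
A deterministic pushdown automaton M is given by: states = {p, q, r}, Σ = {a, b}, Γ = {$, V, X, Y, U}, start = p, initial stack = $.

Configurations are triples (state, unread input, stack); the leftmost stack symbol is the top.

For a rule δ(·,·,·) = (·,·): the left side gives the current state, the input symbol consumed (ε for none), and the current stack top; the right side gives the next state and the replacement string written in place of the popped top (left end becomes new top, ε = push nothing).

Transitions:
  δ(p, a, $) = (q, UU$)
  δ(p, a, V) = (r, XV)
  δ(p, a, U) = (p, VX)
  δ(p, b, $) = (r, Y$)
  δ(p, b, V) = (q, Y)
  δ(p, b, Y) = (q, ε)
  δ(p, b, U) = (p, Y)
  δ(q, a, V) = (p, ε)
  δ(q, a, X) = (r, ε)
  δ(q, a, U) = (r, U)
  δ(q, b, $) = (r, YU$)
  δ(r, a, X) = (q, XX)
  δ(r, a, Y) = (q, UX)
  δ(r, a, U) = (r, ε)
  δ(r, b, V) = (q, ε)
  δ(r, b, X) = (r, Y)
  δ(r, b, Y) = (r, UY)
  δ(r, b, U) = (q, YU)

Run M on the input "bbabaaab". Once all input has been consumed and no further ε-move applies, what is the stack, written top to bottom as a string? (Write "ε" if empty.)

(p, bbabaaab, $)
  read b, top $: go to r, push Y$ → (r, babaaab, Y$)
  read b, top Y: go to r, push UY → (r, abaaab, UY$)
  read a, top U: go to r, push ε → (r, baaab, Y$)
  read b, top Y: go to r, push UY → (r, aaab, UY$)
  read a, top U: go to r, push ε → (r, aab, Y$)
  read a, top Y: go to q, push UX → (q, ab, UX$)
  read a, top U: go to r, push U → (r, b, UX$)
  read b, top U: go to q, push YU → (q, ε, YUX$)
All input consumed in state q with stack YUX$.

YUX$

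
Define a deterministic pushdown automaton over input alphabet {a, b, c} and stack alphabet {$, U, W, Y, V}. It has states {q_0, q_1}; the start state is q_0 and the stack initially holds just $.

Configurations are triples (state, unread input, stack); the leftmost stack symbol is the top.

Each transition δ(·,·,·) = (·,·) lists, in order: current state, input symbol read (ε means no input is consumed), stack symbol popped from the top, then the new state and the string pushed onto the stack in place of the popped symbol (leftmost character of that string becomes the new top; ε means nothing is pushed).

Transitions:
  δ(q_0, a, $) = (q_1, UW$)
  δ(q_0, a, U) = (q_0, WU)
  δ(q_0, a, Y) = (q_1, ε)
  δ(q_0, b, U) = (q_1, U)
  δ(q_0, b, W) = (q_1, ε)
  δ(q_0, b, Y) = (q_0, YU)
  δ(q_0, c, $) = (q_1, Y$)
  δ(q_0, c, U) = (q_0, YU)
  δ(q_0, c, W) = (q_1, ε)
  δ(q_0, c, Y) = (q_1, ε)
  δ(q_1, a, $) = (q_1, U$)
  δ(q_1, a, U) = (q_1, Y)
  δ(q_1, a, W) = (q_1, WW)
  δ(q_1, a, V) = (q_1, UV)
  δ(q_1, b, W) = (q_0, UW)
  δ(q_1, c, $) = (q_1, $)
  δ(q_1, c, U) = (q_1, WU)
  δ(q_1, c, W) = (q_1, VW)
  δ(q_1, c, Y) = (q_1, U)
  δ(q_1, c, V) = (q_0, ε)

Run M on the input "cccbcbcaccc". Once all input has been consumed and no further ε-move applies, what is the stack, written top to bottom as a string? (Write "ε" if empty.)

VWUUWU$

(q_0, cccbcbcaccc, $) ⊢ (q_1, ccbcbcaccc, Y$) ⊢ (q_1, cbcbcaccc, U$) ⊢ (q_1, bcbcaccc, WU$) ⊢ (q_0, cbcaccc, UWU$) ⊢ (q_0, bcaccc, YUWU$) ⊢ (q_0, caccc, YUUWU$) ⊢ (q_1, accc, UUWU$) ⊢ (q_1, ccc, YUWU$) ⊢ (q_1, cc, UUWU$) ⊢ (q_1, c, WUUWU$) ⊢ (q_1, ε, VWUUWU$)
All input consumed in state q_1 with stack VWUUWU$.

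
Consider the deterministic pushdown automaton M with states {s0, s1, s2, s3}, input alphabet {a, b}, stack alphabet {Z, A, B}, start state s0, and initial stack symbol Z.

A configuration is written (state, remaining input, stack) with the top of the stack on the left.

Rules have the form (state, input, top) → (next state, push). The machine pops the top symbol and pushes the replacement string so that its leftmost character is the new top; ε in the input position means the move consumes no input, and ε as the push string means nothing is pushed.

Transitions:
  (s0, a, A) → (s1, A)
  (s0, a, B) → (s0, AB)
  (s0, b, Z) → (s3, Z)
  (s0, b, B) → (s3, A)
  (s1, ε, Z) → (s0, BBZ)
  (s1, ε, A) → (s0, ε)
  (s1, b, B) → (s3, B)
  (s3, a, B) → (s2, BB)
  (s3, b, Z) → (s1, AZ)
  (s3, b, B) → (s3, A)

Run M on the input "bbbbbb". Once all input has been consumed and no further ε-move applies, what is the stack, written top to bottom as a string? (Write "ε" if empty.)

Z

(s0, bbbbbb, Z)
  read b, top Z: go to s3, push Z → (s3, bbbbb, Z)
  read b, top Z: go to s1, push AZ → (s1, bbbb, AZ)
  ε-move, top A: go to s0, push ε → (s0, bbbb, Z)
  read b, top Z: go to s3, push Z → (s3, bbb, Z)
  read b, top Z: go to s1, push AZ → (s1, bb, AZ)
  ε-move, top A: go to s0, push ε → (s0, bb, Z)
  read b, top Z: go to s3, push Z → (s3, b, Z)
  read b, top Z: go to s1, push AZ → (s1, ε, AZ)
  ε-move, top A: go to s0, push ε → (s0, ε, Z)
All input consumed in state s0 with stack Z.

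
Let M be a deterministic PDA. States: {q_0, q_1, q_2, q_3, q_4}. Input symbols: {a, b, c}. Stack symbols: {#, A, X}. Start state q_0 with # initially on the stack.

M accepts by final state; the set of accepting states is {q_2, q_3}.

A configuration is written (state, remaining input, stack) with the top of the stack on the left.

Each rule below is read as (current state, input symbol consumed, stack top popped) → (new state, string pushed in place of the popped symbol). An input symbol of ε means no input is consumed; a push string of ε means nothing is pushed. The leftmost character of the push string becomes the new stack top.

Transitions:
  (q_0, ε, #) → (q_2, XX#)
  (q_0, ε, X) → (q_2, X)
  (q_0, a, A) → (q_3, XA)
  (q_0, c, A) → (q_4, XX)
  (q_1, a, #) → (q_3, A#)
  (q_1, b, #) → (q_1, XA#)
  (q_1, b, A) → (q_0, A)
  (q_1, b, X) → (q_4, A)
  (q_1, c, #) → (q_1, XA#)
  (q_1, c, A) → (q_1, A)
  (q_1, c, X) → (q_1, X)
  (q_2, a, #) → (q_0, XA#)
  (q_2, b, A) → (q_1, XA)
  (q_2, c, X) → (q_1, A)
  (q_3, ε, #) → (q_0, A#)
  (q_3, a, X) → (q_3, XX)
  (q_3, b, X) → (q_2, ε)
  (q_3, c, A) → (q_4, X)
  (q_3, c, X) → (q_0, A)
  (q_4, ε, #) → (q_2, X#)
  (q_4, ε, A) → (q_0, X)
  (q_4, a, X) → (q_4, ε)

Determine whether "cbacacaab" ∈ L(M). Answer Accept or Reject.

(q_0, cbacacaab, #)
  ε-move, top #: go to q_2, push XX# → (q_2, cbacacaab, XX#)
  read c, top X: go to q_1, push A → (q_1, bacacaab, AX#)
  read b, top A: go to q_0, push A → (q_0, acacaab, AX#)
  read a, top A: go to q_3, push XA → (q_3, cacaab, XAX#)
  read c, top X: go to q_0, push A → (q_0, acaab, AAX#)
  read a, top A: go to q_3, push XA → (q_3, caab, XAAX#)
  read c, top X: go to q_0, push A → (q_0, aab, AAAX#)
  read a, top A: go to q_3, push XA → (q_3, ab, XAAAX#)
  read a, top X: go to q_3, push XX → (q_3, b, XXAAAX#)
  read b, top X: go to q_2, push ε → (q_2, ε, XAAAX#)
All input consumed; state q_2 ∈ F.

Accept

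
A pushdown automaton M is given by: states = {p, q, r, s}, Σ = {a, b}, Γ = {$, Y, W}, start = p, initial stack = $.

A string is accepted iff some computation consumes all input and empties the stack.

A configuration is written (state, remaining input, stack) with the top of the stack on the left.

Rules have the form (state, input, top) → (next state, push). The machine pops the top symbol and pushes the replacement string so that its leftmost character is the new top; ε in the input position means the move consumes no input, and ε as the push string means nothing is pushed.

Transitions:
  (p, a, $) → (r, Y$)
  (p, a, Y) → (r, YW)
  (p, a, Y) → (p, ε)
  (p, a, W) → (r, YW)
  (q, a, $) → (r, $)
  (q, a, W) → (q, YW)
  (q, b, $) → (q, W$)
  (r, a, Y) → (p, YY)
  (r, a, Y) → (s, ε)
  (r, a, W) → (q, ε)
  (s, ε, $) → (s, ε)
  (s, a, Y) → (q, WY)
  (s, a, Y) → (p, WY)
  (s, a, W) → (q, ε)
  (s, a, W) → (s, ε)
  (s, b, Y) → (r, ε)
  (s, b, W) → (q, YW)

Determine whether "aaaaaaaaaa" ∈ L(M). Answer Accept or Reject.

Accept

One accepting computation: (p, aaaaaaaaaa, $) ⊢ (r, aaaaaaaaa, Y$) ⊢ (p, aaaaaaaa, YY$) ⊢ (p, aaaaaaa, Y$) ⊢ (r, aaaaaa, YW$) ⊢ (p, aaaaa, YYW$) ⊢ (p, aaaa, YW$) ⊢ (r, aaa, YWW$) ⊢ (s, aa, WW$) ⊢ (s, a, W$) ⊢ (s, ε, $) ⊢ (s, ε, ε)
All input consumed and the stack is empty.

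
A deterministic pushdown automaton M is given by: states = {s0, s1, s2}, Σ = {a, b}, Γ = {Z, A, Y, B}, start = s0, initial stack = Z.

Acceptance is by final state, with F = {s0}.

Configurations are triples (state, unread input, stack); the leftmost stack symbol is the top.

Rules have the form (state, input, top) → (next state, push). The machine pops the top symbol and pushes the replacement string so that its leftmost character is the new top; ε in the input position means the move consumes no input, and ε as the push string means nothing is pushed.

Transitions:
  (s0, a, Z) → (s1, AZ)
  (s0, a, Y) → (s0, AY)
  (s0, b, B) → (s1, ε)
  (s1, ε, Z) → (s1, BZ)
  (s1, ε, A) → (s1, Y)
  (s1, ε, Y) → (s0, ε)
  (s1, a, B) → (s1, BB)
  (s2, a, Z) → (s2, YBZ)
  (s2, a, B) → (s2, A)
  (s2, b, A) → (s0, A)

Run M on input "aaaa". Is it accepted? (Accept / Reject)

Accept

(s0, aaaa, Z)
  read a, top Z: go to s1, push AZ → (s1, aaa, AZ)
  ε-move, top A: go to s1, push Y → (s1, aaa, YZ)
  ε-move, top Y: go to s0, push ε → (s0, aaa, Z)
  read a, top Z: go to s1, push AZ → (s1, aa, AZ)
  ε-move, top A: go to s1, push Y → (s1, aa, YZ)
  ε-move, top Y: go to s0, push ε → (s0, aa, Z)
  read a, top Z: go to s1, push AZ → (s1, a, AZ)
  ε-move, top A: go to s1, push Y → (s1, a, YZ)
  ε-move, top Y: go to s0, push ε → (s0, a, Z)
  read a, top Z: go to s1, push AZ → (s1, ε, AZ)
  ε-move, top A: go to s1, push Y → (s1, ε, YZ)
  ε-move, top Y: go to s0, push ε → (s0, ε, Z)
All input consumed; state s0 ∈ F.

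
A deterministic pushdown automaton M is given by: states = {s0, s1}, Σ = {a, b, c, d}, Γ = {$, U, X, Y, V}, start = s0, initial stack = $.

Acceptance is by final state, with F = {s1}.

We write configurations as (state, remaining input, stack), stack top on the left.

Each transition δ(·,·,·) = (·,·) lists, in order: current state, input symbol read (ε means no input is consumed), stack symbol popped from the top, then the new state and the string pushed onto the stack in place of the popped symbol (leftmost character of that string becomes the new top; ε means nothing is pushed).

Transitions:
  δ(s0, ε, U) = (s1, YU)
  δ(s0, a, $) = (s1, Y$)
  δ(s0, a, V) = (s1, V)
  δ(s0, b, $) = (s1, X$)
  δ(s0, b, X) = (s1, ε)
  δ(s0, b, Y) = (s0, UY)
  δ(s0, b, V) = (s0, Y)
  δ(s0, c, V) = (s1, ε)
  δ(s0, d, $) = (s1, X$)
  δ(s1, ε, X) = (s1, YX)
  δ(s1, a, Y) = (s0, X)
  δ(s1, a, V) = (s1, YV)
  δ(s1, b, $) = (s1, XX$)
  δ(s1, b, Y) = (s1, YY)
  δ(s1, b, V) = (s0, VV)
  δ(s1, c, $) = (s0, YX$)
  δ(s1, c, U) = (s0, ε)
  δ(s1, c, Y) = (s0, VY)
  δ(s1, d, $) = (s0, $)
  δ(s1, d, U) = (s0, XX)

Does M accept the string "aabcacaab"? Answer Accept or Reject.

Reject

(s0, aabcacaab, $) ⊢ (s1, abcacaab, Y$) ⊢ (s0, bcacaab, X$) ⊢ (s1, cacaab, $) ⊢ (s0, acaab, YX$)
No transition applies at (s0, acaab, YX$); input not fully consumed.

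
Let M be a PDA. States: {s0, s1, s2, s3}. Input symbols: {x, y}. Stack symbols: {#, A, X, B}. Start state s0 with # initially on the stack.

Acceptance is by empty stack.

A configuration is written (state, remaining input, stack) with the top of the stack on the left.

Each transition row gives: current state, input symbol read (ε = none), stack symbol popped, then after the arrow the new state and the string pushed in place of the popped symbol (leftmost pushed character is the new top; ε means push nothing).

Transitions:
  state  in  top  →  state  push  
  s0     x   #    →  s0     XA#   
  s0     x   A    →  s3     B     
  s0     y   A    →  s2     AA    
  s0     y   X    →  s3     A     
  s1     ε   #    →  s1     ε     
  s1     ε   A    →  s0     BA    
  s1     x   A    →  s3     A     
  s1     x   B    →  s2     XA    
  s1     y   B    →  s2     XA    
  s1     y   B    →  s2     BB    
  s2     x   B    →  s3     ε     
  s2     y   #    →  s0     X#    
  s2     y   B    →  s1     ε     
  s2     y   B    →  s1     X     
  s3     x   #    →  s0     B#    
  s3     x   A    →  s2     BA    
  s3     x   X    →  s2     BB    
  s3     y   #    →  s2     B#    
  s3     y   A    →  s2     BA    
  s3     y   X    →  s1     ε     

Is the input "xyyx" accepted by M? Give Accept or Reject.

Reject

No computation consumes all input and empties the stack.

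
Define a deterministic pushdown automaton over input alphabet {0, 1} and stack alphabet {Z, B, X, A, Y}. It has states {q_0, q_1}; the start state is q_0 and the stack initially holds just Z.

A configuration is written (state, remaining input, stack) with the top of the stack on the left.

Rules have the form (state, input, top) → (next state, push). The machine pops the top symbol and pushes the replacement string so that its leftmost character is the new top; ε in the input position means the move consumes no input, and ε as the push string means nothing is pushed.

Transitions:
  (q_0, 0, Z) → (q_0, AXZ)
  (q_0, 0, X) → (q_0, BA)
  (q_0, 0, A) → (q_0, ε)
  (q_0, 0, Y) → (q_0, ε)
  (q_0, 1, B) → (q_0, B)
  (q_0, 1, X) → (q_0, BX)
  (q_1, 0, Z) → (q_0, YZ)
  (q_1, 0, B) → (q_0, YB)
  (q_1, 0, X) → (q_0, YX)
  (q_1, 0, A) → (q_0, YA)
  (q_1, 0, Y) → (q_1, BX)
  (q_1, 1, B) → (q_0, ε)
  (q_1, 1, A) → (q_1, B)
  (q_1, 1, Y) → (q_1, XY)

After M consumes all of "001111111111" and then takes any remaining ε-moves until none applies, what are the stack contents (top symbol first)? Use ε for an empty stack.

BXZ

(q_0, 001111111111, Z)
  read 0, top Z: go to q_0, push AXZ → (q_0, 01111111111, AXZ)
  read 0, top A: go to q_0, push ε → (q_0, 1111111111, XZ)
  read 1, top X: go to q_0, push BX → (q_0, 111111111, BXZ)
  read 1, top B: go to q_0, push B → (q_0, 11111111, BXZ)
  read 1, top B: go to q_0, push B → (q_0, 1111111, BXZ)
  read 1, top B: go to q_0, push B → (q_0, 111111, BXZ)
  read 1, top B: go to q_0, push B → (q_0, 11111, BXZ)
  read 1, top B: go to q_0, push B → (q_0, 1111, BXZ)
  read 1, top B: go to q_0, push B → (q_0, 111, BXZ)
  read 1, top B: go to q_0, push B → (q_0, 11, BXZ)
  read 1, top B: go to q_0, push B → (q_0, 1, BXZ)
  read 1, top B: go to q_0, push B → (q_0, ε, BXZ)
All input consumed in state q_0 with stack BXZ.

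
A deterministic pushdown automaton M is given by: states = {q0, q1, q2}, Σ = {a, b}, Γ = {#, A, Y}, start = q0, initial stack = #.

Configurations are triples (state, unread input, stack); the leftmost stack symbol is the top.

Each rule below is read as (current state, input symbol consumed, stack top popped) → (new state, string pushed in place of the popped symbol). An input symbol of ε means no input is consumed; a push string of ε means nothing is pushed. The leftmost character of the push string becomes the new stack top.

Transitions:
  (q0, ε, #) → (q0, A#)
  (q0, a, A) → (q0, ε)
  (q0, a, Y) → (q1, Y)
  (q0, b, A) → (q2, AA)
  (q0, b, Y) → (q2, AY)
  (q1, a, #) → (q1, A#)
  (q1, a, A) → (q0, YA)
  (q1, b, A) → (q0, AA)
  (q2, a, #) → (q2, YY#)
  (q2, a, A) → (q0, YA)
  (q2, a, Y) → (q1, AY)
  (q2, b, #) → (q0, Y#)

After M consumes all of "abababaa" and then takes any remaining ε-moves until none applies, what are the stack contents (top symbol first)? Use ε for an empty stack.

YAYAYAA#

(q0, abababaa, #) ⊢ (q0, abababaa, A#) ⊢ (q0, bababaa, #) ⊢ (q0, bababaa, A#) ⊢ (q2, ababaa, AA#) ⊢ (q0, babaa, YAA#) ⊢ (q2, abaa, AYAA#) ⊢ (q0, baa, YAYAA#) ⊢ (q2, aa, AYAYAA#) ⊢ (q0, a, YAYAYAA#) ⊢ (q1, ε, YAYAYAA#)
All input consumed in state q1 with stack YAYAYAA#.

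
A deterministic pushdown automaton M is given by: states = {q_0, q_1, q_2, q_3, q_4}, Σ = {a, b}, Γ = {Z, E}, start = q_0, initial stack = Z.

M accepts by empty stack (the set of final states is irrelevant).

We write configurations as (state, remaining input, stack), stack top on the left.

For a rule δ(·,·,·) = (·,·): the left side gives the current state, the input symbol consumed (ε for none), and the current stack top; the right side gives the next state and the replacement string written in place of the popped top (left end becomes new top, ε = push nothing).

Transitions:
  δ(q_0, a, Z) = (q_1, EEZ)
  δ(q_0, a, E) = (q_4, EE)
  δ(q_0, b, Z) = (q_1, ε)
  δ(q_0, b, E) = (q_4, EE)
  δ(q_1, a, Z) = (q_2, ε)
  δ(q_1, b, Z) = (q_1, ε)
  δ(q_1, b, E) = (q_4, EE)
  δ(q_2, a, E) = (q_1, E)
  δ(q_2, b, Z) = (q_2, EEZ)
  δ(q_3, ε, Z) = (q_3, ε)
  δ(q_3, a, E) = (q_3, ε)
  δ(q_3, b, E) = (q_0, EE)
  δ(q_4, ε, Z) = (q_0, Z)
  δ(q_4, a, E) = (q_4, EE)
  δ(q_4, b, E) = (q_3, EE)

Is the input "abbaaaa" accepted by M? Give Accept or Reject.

Accept

(q_0, abbaaaa, Z) ⊢ (q_1, bbaaaa, EEZ) ⊢ (q_4, baaaa, EEEZ) ⊢ (q_3, aaaa, EEEEZ) ⊢ (q_3, aaa, EEEZ) ⊢ (q_3, aa, EEZ) ⊢ (q_3, a, EZ) ⊢ (q_3, ε, Z) ⊢ (q_3, ε, ε)
All input consumed and the stack is empty.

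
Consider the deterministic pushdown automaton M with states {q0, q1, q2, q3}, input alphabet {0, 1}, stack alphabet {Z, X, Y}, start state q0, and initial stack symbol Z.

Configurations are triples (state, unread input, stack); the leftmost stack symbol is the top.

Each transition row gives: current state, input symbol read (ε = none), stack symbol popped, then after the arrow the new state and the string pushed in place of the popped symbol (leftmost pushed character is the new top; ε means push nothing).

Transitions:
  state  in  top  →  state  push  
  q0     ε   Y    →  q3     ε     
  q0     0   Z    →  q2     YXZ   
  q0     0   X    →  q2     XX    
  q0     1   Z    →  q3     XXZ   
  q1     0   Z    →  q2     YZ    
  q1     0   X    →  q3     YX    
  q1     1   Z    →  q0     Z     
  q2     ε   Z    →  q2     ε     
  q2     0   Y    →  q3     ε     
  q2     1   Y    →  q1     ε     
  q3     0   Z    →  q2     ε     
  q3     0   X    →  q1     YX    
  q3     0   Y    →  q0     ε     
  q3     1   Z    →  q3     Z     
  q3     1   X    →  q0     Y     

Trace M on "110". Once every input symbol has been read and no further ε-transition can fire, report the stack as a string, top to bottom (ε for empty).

YXZ

(q0, 110, Z)
  read 1, top Z: go to q3, push XXZ → (q3, 10, XXZ)
  read 1, top X: go to q0, push Y → (q0, 0, YXZ)
  ε-move, top Y: go to q3, push ε → (q3, 0, XZ)
  read 0, top X: go to q1, push YX → (q1, ε, YXZ)
All input consumed in state q1 with stack YXZ.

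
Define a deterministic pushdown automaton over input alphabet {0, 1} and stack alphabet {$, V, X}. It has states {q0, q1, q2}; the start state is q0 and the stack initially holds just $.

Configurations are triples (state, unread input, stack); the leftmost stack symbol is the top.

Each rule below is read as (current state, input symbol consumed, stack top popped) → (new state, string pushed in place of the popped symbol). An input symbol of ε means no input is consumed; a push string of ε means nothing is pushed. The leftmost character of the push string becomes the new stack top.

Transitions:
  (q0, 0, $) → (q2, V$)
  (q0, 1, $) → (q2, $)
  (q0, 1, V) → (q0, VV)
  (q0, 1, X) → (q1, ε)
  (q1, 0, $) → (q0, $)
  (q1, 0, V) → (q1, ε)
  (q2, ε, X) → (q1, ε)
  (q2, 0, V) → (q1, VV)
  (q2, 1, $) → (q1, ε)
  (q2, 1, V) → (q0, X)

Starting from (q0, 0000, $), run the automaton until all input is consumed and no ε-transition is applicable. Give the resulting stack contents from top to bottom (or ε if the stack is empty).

$

(q0, 0000, $)
  read 0, top $: go to q2, push V$ → (q2, 000, V$)
  read 0, top V: go to q1, push VV → (q1, 00, VV$)
  read 0, top V: go to q1, push ε → (q1, 0, V$)
  read 0, top V: go to q1, push ε → (q1, ε, $)
All input consumed in state q1 with stack $.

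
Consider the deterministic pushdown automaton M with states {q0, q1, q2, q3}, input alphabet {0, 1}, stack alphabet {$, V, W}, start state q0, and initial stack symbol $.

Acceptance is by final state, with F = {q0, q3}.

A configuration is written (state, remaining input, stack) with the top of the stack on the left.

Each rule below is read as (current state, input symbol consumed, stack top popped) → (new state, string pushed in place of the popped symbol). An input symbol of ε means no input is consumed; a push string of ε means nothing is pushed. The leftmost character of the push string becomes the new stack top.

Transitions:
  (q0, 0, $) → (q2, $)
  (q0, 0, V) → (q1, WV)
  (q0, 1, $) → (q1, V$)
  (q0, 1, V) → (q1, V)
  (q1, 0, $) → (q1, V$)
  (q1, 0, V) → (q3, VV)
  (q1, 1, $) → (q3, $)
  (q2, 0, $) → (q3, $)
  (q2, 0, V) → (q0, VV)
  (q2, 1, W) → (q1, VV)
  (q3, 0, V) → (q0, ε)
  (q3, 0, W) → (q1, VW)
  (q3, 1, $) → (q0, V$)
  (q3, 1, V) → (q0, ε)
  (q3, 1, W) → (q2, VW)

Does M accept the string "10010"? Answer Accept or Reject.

(q0, 10010, $)
  read 1, top $: go to q1, push V$ → (q1, 0010, V$)
  read 0, top V: go to q3, push VV → (q3, 010, VV$)
  read 0, top V: go to q0, push ε → (q0, 10, V$)
  read 1, top V: go to q1, push V → (q1, 0, V$)
  read 0, top V: go to q3, push VV → (q3, ε, VV$)
All input consumed; state q3 ∈ F.

Accept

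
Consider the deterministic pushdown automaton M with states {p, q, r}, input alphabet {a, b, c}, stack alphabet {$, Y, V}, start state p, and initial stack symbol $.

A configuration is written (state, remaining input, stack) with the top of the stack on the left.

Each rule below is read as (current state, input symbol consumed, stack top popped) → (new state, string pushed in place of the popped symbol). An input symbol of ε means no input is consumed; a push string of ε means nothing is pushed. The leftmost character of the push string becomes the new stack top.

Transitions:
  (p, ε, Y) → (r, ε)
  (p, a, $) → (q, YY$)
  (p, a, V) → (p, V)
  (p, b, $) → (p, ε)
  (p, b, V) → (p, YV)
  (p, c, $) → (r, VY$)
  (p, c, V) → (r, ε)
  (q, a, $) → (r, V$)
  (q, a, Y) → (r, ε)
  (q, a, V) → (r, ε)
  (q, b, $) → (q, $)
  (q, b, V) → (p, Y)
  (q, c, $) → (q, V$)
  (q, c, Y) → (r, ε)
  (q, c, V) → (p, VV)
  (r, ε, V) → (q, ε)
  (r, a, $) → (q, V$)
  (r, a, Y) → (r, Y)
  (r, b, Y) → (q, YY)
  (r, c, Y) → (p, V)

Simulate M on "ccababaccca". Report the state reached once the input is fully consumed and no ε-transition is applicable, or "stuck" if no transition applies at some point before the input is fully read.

r

(p, ccababaccca, $)
  read c, top $: go to r, push VY$ → (r, cababaccca, VY$)
  ε-move, top V: go to q, push ε → (q, cababaccca, Y$)
  read c, top Y: go to r, push ε → (r, ababaccca, $)
  read a, top $: go to q, push V$ → (q, babaccca, V$)
  read b, top V: go to p, push Y → (p, abaccca, Y$)
  ε-move, top Y: go to r, push ε → (r, abaccca, $)
  read a, top $: go to q, push V$ → (q, baccca, V$)
  read b, top V: go to p, push Y → (p, accca, Y$)
  ε-move, top Y: go to r, push ε → (r, accca, $)
  read a, top $: go to q, push V$ → (q, ccca, V$)
  read c, top V: go to p, push VV → (p, cca, VV$)
  read c, top V: go to r, push ε → (r, ca, V$)
  ε-move, top V: go to q, push ε → (q, ca, $)
  read c, top $: go to q, push V$ → (q, a, V$)
  read a, top V: go to r, push ε → (r, ε, $)
All input consumed; M is in state r.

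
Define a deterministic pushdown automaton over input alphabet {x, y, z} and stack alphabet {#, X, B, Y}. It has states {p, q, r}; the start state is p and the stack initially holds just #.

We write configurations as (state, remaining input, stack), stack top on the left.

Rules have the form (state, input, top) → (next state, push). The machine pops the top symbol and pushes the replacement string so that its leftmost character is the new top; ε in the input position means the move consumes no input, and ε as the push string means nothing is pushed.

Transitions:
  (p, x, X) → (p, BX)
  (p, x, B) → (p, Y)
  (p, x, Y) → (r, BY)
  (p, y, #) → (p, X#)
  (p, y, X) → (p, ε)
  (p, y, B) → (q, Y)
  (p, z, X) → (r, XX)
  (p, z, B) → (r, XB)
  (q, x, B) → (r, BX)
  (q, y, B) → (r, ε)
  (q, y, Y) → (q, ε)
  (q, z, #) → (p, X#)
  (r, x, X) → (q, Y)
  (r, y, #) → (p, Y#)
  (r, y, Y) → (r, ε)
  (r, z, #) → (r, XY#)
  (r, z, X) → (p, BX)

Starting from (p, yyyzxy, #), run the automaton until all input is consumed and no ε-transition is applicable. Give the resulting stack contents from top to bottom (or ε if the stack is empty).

X#

(p, yyyzxy, #)
  read y, top #: go to p, push X# → (p, yyzxy, X#)
  read y, top X: go to p, push ε → (p, yzxy, #)
  read y, top #: go to p, push X# → (p, zxy, X#)
  read z, top X: go to r, push XX → (r, xy, XX#)
  read x, top X: go to q, push Y → (q, y, YX#)
  read y, top Y: go to q, push ε → (q, ε, X#)
All input consumed in state q with stack X#.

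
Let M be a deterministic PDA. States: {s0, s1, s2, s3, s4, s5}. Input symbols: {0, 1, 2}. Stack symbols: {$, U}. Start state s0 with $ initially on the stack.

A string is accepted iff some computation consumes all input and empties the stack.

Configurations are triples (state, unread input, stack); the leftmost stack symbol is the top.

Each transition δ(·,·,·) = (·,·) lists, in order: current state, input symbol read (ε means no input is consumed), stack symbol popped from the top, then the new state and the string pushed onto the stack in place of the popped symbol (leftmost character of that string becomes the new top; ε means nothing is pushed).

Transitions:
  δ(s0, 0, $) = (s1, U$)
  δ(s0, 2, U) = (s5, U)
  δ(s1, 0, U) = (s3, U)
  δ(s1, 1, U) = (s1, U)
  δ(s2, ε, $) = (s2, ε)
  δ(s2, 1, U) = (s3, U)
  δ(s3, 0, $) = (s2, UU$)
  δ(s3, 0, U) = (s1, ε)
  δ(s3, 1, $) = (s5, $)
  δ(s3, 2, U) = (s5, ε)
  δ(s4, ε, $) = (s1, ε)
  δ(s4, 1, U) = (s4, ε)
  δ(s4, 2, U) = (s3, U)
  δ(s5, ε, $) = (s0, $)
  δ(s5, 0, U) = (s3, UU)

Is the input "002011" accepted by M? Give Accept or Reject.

(s0, 002011, $)
  read 0, top $: go to s1, push U$ → (s1, 02011, U$)
  read 0, top U: go to s3, push U → (s3, 2011, U$)
  read 2, top U: go to s5, push ε → (s5, 011, $)
  ε-move, top $: go to s0, push $ → (s0, 011, $)
  read 0, top $: go to s1, push U$ → (s1, 11, U$)
  read 1, top U: go to s1, push U → (s1, 1, U$)
  read 1, top U: go to s1, push U → (s1, ε, U$)
All input consumed; stack is U$, not empty, and no further ε-move applies.

Reject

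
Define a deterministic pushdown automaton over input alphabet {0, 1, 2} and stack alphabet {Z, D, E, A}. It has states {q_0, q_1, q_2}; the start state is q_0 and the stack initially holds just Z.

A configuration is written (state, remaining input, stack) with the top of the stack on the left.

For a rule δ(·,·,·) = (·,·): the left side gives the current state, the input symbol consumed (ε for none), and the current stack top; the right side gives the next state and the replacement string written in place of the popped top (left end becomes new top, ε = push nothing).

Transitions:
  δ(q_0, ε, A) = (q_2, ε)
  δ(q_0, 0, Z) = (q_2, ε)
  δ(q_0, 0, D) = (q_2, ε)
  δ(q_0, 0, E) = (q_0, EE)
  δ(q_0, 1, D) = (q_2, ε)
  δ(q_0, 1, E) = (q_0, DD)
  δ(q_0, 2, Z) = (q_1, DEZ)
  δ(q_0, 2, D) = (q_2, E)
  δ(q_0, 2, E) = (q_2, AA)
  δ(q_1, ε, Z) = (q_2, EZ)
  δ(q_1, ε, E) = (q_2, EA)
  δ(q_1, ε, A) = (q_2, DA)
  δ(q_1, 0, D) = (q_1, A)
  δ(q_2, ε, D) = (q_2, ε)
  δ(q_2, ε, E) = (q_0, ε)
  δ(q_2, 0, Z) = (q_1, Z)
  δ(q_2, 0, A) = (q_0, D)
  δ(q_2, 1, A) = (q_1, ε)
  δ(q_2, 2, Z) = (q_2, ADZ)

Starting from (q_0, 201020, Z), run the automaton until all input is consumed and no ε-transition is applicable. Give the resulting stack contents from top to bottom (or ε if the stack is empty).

AEZ

(q_0, 201020, Z)
  read 2, top Z: go to q_1, push DEZ → (q_1, 01020, DEZ)
  read 0, top D: go to q_1, push A → (q_1, 1020, AEZ)
  ε-move, top A: go to q_2, push DA → (q_2, 1020, DAEZ)
  ε-move, top D: go to q_2, push ε → (q_2, 1020, AEZ)
  read 1, top A: go to q_1, push ε → (q_1, 020, EZ)
  ε-move, top E: go to q_2, push EA → (q_2, 020, EAZ)
  ε-move, top E: go to q_0, push ε → (q_0, 020, AZ)
  ε-move, top A: go to q_2, push ε → (q_2, 020, Z)
  read 0, top Z: go to q_1, push Z → (q_1, 20, Z)
  ε-move, top Z: go to q_2, push EZ → (q_2, 20, EZ)
  ε-move, top E: go to q_0, push ε → (q_0, 20, Z)
  read 2, top Z: go to q_1, push DEZ → (q_1, 0, DEZ)
  read 0, top D: go to q_1, push A → (q_1, ε, AEZ)
  ε-move, top A: go to q_2, push DA → (q_2, ε, DAEZ)
  ε-move, top D: go to q_2, push ε → (q_2, ε, AEZ)
All input consumed in state q_2 with stack AEZ.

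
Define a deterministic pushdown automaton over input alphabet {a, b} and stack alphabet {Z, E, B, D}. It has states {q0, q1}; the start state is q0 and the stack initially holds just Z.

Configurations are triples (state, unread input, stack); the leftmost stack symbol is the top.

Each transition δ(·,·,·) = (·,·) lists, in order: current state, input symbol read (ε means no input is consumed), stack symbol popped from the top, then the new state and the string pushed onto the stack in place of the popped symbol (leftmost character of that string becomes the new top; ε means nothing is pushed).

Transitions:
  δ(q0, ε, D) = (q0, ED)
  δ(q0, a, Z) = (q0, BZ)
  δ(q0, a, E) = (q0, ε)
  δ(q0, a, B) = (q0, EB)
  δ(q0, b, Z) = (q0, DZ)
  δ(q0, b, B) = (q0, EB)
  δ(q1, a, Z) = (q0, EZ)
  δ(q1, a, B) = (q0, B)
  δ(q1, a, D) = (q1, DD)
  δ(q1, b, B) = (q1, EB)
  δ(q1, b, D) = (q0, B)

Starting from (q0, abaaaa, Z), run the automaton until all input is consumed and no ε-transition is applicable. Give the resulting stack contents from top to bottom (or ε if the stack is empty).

(q0, abaaaa, Z)
  read a, top Z: go to q0, push BZ → (q0, baaaa, BZ)
  read b, top B: go to q0, push EB → (q0, aaaa, EBZ)
  read a, top E: go to q0, push ε → (q0, aaa, BZ)
  read a, top B: go to q0, push EB → (q0, aa, EBZ)
  read a, top E: go to q0, push ε → (q0, a, BZ)
  read a, top B: go to q0, push EB → (q0, ε, EBZ)
All input consumed in state q0 with stack EBZ.

EBZ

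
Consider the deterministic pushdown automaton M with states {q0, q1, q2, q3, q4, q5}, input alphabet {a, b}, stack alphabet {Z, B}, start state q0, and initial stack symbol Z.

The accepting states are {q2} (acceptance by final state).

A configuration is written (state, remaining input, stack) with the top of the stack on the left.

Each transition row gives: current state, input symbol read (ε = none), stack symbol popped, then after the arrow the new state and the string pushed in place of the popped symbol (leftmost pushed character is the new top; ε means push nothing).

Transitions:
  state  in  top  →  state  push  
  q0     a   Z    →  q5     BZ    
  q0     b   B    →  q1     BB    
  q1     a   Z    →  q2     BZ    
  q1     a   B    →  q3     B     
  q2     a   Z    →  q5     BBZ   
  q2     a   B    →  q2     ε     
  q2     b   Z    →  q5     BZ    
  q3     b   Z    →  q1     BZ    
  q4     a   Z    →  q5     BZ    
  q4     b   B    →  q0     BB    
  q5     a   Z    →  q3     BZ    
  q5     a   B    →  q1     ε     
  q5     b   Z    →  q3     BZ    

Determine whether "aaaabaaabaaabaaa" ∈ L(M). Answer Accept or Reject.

Accept

(q0, aaaabaaabaaabaaa, Z)
  read a, top Z: go to q5, push BZ → (q5, aaabaaabaaabaaa, BZ)
  read a, top B: go to q1, push ε → (q1, aabaaabaaabaaa, Z)
  read a, top Z: go to q2, push BZ → (q2, abaaabaaabaaa, BZ)
  read a, top B: go to q2, push ε → (q2, baaabaaabaaa, Z)
  read b, top Z: go to q5, push BZ → (q5, aaabaaabaaa, BZ)
  read a, top B: go to q1, push ε → (q1, aabaaabaaa, Z)
  read a, top Z: go to q2, push BZ → (q2, abaaabaaa, BZ)
  read a, top B: go to q2, push ε → (q2, baaabaaa, Z)
  read b, top Z: go to q5, push BZ → (q5, aaabaaa, BZ)
  read a, top B: go to q1, push ε → (q1, aabaaa, Z)
  read a, top Z: go to q2, push BZ → (q2, abaaa, BZ)
  read a, top B: go to q2, push ε → (q2, baaa, Z)
  read b, top Z: go to q5, push BZ → (q5, aaa, BZ)
  read a, top B: go to q1, push ε → (q1, aa, Z)
  read a, top Z: go to q2, push BZ → (q2, a, BZ)
  read a, top B: go to q2, push ε → (q2, ε, Z)
All input consumed; state q2 ∈ F.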